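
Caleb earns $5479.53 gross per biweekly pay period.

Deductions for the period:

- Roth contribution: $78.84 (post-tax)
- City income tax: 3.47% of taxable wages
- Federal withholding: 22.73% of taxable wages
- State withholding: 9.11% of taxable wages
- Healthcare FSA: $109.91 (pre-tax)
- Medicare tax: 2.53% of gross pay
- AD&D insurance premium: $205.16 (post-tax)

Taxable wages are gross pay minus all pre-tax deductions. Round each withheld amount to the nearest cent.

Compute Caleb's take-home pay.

Healthcare FSA: $109.91
Taxable wages = $5479.53 − $109.91 = $5369.62
City income tax: $5369.62 × 0.0347 = $186.33
Federal withholding: $5369.62 × 0.2273 = $1220.51
State withholding: $5369.62 × 0.0911 = $489.17
Medicare tax: $5479.53 × 0.0253 = $138.63
Roth contribution: $78.84
AD&D insurance premium: $205.16
Total deductions = $109.91 + $186.33 + $1220.51 + $489.17 + $138.63 + $78.84 + $205.16 = $2428.55
Net pay = $5479.53 − $2428.55 = $3050.98

$3050.98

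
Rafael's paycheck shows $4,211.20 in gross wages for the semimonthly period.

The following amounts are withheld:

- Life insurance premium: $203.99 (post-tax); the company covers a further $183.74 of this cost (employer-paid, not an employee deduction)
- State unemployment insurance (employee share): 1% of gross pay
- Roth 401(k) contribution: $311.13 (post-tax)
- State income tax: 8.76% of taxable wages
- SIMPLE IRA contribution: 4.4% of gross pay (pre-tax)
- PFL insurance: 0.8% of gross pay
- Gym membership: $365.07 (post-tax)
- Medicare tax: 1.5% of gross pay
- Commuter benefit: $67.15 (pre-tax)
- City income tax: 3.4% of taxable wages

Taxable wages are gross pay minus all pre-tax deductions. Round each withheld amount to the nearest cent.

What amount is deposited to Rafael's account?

$2,458.21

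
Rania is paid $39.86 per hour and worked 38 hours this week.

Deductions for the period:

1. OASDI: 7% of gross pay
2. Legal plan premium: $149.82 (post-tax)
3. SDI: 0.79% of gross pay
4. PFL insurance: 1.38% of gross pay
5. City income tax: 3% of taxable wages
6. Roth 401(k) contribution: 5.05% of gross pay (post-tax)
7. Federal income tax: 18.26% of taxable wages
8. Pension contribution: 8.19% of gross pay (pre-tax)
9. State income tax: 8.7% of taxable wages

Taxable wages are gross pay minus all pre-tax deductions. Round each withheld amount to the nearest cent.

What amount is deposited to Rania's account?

Gross pay: 38 × $39.86 = $1514.68
Pension contribution: $1514.68 × 0.0819 = $124.05
Taxable wages = $1514.68 − $124.05 = $1390.63
State income tax: $1390.63 × 0.087 = $120.98
Federal income tax: $1390.63 × 0.1826 = $253.93
City income tax: $1390.63 × 0.03 = $41.72
OASDI: $1514.68 × 0.07 = $106.03
SDI: $1514.68 × 0.0079 = $11.97
PFL insurance: $1514.68 × 0.0138 = $20.90
Roth 401(k) contribution: $1514.68 × 0.0505 = $76.49
Legal plan premium: $149.82
Total deductions = $124.05 + $120.98 + $253.93 + $41.72 + $106.03 + $11.97 + $20.90 + $76.49 + $149.82 = $905.89
Net pay = $1514.68 − $905.89 = $608.79

$608.79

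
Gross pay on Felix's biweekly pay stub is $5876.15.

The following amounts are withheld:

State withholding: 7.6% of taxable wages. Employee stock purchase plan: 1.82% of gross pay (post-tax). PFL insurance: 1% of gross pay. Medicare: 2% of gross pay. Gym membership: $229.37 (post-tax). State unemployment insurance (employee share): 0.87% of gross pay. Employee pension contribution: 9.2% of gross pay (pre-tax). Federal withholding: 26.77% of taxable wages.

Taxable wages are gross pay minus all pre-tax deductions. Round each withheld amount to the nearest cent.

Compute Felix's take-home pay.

$2938.00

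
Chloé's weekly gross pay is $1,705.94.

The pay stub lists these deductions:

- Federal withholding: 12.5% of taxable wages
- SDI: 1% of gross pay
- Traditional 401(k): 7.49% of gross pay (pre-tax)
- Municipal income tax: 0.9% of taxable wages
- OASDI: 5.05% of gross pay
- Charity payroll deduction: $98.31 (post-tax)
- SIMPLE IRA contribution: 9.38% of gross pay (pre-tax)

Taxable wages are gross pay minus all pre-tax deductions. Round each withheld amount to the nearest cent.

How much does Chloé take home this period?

SIMPLE IRA contribution: $1,705.94 × 0.0938 = $160.02
Traditional 401(k): $1,705.94 × 0.0749 = $127.77
Pre-tax total = $160.02 + $127.77 = $287.79
Taxable wages = $1,705.94 − $287.79 = $1,418.15
Federal withholding: $1,418.15 × 0.125 = $177.27
Municipal income tax: $1,418.15 × 0.009 = $12.76
SDI: $1,705.94 × 0.01 = $17.06
OASDI: $1,705.94 × 0.0505 = $86.15
Charity payroll deduction: $98.31
Total deductions = $160.02 + $127.77 + $177.27 + $12.76 + $17.06 + $86.15 + $98.31 = $679.34
Net pay = $1,705.94 − $679.34 = $1,026.60

$1,026.60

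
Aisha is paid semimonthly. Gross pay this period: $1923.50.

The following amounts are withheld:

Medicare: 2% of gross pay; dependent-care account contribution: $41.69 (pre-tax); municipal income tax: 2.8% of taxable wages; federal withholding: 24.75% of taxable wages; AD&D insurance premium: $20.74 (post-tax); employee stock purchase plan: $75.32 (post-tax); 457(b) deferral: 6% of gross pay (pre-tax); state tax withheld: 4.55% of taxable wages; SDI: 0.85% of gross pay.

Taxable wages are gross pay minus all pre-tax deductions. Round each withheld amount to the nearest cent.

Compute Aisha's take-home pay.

$1048.51

Dependent-care account contribution: $41.69
457(b) deferral: $1923.50 × 0.06 = $115.41
Pre-tax total = $41.69 + $115.41 = $157.10
Taxable wages = $1923.50 − $157.10 = $1766.40
Federal withholding: $1766.40 × 0.2475 = $437.18
Municipal income tax: $1766.40 × 0.028 = $49.46
State tax withheld: $1766.40 × 0.0455 = $80.37
SDI: $1923.50 × 0.0085 = $16.35
Medicare: $1923.50 × 0.02 = $38.47
AD&D insurance premium: $20.74
Employee stock purchase plan: $75.32
Total deductions = $41.69 + $115.41 + $437.18 + $49.46 + $80.37 + $16.35 + $38.47 + $20.74 + $75.32 = $874.99
Net pay = $1923.50 − $874.99 = $1048.51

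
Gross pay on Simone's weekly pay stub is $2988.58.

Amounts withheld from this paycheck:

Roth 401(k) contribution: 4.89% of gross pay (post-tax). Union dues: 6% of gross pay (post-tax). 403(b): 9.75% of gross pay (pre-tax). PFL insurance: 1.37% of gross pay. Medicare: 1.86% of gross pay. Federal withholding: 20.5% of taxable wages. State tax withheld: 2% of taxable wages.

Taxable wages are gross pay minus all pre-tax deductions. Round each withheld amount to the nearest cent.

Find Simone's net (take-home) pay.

$1668.35

403(b): $2988.58 × 0.0975 = $291.39
Taxable wages = $2988.58 − $291.39 = $2697.19
State tax withheld: $2697.19 × 0.02 = $53.94
Federal withholding: $2697.19 × 0.205 = $552.92
PFL insurance: $2988.58 × 0.0137 = $40.94
Medicare: $2988.58 × 0.0186 = $55.59
Union dues: $2988.58 × 0.06 = $179.31
Roth 401(k) contribution: $2988.58 × 0.0489 = $146.14
Total deductions = $291.39 + $53.94 + $552.92 + $40.94 + $55.59 + $179.31 + $146.14 = $1320.23
Net pay = $2988.58 − $1320.23 = $1668.35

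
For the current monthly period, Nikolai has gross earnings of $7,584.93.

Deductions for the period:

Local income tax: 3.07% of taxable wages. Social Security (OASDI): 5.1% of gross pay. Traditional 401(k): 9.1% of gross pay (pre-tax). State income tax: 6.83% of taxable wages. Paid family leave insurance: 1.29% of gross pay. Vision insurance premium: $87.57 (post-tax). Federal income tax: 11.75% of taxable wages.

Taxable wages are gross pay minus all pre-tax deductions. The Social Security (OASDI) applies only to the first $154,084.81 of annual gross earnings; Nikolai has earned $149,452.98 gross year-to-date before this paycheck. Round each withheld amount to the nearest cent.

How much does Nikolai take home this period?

$4,980.35

Traditional 401(k): $7,584.93 × 0.091 = $690.23
Taxable wages = $7,584.93 − $690.23 = $6,894.70
Local income tax: $6,894.70 × 0.0307 = $211.67
Federal income tax: $6,894.70 × 0.1175 = $810.13
State income tax: $6,894.70 × 0.0683 = $470.91
Social Security (OASDI): only $154,084.81 − $149,452.98 = $4,631.83 of this check is subject → $4,631.83 × 0.051 = $236.22
Paid family leave insurance: $7,584.93 × 0.0129 = $97.85
Vision insurance premium: $87.57
Total deductions = $690.23 + $211.67 + $810.13 + $470.91 + $236.22 + $97.85 + $87.57 = $2,604.58
Net pay = $7,584.93 − $2,604.58 = $4,980.35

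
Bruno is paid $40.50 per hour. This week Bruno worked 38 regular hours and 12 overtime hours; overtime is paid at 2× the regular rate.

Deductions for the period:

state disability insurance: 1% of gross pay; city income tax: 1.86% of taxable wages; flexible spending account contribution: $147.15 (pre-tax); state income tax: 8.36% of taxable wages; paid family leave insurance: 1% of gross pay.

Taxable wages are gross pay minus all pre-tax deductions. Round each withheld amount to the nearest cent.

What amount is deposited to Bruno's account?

$2072.04

Regular pay: 38 × $40.50 = $1539.00
Overtime pay: 12 × $40.50 × 2 = $972.00
Gross pay = $1539.00 + $972.00 = $2511.00
Flexible spending account contribution: $147.15
Taxable wages = $2511.00 − $147.15 = $2363.85
City income tax: $2363.85 × 0.0186 = $43.97
State income tax: $2363.85 × 0.0836 = $197.62
State disability insurance: $2511.00 × 0.01 = $25.11
Paid family leave insurance: $2511.00 × 0.01 = $25.11
Total deductions = $147.15 + $43.97 + $197.62 + $25.11 + $25.11 = $438.96
Net pay = $2511.00 − $438.96 = $2072.04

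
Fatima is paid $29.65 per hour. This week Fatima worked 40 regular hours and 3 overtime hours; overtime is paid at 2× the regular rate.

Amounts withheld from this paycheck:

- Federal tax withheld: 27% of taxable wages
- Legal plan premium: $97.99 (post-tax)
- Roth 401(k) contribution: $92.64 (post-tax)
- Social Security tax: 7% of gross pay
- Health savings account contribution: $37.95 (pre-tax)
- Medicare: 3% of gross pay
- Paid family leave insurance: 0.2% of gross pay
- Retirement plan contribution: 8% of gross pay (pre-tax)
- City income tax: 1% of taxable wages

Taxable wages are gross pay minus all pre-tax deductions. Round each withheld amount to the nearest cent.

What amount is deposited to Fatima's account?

Regular pay: 40 × $29.65 = $1,186.00
Overtime pay: 3 × $29.65 × 2 = $177.90
Gross pay = $1,186.00 + $177.90 = $1,363.90
Retirement plan contribution: $1,363.90 × 0.08 = $109.11
Health savings account contribution: $37.95
Pre-tax total = $109.11 + $37.95 = $147.06
Taxable wages = $1,363.90 − $147.06 = $1,216.84
City income tax: $1,216.84 × 0.01 = $12.17
Federal tax withheld: $1,216.84 × 0.27 = $328.55
Paid family leave insurance: $1,363.90 × 0.002 = $2.73
Social Security tax: $1,363.90 × 0.07 = $95.47
Medicare: $1,363.90 × 0.03 = $40.92
Legal plan premium: $97.99
Roth 401(k) contribution: $92.64
Total deductions = $109.11 + $37.95 + $12.17 + $328.55 + $2.73 + $95.47 + $40.92 + $97.99 + $92.64 = $817.53
Net pay = $1,363.90 − $817.53 = $546.37

$546.37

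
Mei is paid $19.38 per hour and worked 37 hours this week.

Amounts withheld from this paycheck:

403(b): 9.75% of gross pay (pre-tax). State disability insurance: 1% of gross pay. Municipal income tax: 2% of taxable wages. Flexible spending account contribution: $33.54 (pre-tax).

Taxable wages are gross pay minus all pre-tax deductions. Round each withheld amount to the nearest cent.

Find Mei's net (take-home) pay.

$594.17

Gross pay: 37 × $19.38 = $717.06
403(b): $717.06 × 0.0975 = $69.91
Flexible spending account contribution: $33.54
Pre-tax total = $69.91 + $33.54 = $103.45
Taxable wages = $717.06 − $103.45 = $613.61
Municipal income tax: $613.61 × 0.02 = $12.27
State disability insurance: $717.06 × 0.01 = $7.17
Total deductions = $69.91 + $33.54 + $12.27 + $7.17 = $122.89
Net pay = $717.06 − $122.89 = $594.17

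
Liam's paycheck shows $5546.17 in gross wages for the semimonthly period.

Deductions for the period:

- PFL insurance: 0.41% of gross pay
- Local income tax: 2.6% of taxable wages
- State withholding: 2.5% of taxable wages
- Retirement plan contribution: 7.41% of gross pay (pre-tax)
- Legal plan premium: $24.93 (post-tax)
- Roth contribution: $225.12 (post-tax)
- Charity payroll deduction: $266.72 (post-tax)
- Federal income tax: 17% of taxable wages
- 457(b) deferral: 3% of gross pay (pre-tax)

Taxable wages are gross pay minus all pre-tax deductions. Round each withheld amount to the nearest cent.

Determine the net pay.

Retirement plan contribution: $5546.17 × 0.0741 = $410.97
457(b) deferral: $5546.17 × 0.03 = $166.39
Pre-tax total = $410.97 + $166.39 = $577.36
Taxable wages = $5546.17 − $577.36 = $4968.81
Local income tax: $4968.81 × 0.026 = $129.19
Federal income tax: $4968.81 × 0.17 = $844.70
State withholding: $4968.81 × 0.025 = $124.22
PFL insurance: $5546.17 × 0.0041 = $22.74
Charity payroll deduction: $266.72
Roth contribution: $225.12
Legal plan premium: $24.93
Total deductions = $410.97 + $166.39 + $129.19 + $844.70 + $124.22 + $22.74 + $266.72 + $225.12 + $24.93 = $2214.98
Net pay = $5546.17 − $2214.98 = $3331.19

$3331.19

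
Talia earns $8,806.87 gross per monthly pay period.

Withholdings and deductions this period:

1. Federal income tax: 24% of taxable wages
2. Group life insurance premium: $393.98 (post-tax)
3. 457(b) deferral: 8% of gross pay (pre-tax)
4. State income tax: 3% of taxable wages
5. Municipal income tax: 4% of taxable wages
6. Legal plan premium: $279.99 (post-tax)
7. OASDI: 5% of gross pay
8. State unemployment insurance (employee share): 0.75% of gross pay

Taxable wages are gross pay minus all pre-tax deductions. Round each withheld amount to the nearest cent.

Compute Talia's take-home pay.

$4,410.24

457(b) deferral: $8,806.87 × 0.08 = $704.55
Taxable wages = $8,806.87 − $704.55 = $8,102.32
Federal income tax: $8,102.32 × 0.24 = $1,944.56
State income tax: $8,102.32 × 0.03 = $243.07
Municipal income tax: $8,102.32 × 0.04 = $324.09
State unemployment insurance (employee share): $8,806.87 × 0.0075 = $66.05
OASDI: $8,806.87 × 0.05 = $440.34
Legal plan premium: $279.99
Group life insurance premium: $393.98
Total deductions = $704.55 + $1,944.56 + $243.07 + $324.09 + $66.05 + $440.34 + $279.99 + $393.98 = $4,396.63
Net pay = $8,806.87 − $4,396.63 = $4,410.24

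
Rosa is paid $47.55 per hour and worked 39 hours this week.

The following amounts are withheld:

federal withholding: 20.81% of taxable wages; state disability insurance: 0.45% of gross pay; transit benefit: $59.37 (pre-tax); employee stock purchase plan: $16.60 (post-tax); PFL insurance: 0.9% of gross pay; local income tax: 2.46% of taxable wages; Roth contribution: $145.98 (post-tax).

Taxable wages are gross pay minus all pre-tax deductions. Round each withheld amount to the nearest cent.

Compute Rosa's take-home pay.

$1,189.74

Gross pay: 39 × $47.55 = $1,854.45
Transit benefit: $59.37
Taxable wages = $1,854.45 − $59.37 = $1,795.08
Federal withholding: $1,795.08 × 0.2081 = $373.56
Local income tax: $1,795.08 × 0.0246 = $44.16
PFL insurance: $1,854.45 × 0.009 = $16.69
State disability insurance: $1,854.45 × 0.0045 = $8.35
Employee stock purchase plan: $16.60
Roth contribution: $145.98
Total deductions = $59.37 + $373.56 + $44.16 + $16.69 + $8.35 + $16.60 + $145.98 = $664.71
Net pay = $1,854.45 − $664.71 = $1,189.74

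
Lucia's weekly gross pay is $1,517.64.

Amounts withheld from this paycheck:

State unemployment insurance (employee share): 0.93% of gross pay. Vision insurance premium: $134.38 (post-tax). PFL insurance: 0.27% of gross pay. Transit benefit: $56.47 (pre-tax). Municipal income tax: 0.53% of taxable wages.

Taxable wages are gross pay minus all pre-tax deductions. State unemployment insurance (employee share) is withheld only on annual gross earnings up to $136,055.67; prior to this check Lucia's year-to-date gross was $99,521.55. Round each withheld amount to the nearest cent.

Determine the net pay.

$1,300.84

Transit benefit: $56.47
Taxable wages = $1,517.64 − $56.47 = $1,461.17
Municipal income tax: $1,461.17 × 0.0053 = $7.74
PFL insurance: $1,517.64 × 0.0027 = $4.10
State unemployment insurance (employee share): cap not yet reached, full $1,517.64 is subject → $1,517.64 × 0.0093 = $14.11
Vision insurance premium: $134.38
Total deductions = $56.47 + $7.74 + $4.10 + $14.11 + $134.38 = $216.80
Net pay = $1,517.64 − $216.80 = $1,300.84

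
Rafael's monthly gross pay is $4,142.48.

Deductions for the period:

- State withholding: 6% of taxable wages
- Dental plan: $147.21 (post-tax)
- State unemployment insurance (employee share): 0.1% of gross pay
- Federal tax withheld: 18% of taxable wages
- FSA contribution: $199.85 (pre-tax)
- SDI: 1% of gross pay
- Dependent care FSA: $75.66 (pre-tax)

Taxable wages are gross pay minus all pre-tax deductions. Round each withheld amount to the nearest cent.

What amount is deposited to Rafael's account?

Dependent care FSA: $75.66
FSA contribution: $199.85
Pre-tax total = $75.66 + $199.85 = $275.51
Taxable wages = $4,142.48 − $275.51 = $3,866.97
Federal tax withheld: $3,866.97 × 0.18 = $696.05
State withholding: $3,866.97 × 0.06 = $232.02
SDI: $4,142.48 × 0.01 = $41.42
State unemployment insurance (employee share): $4,142.48 × 0.001 = $4.14
Dental plan: $147.21
Total deductions = $75.66 + $199.85 + $696.05 + $232.02 + $41.42 + $4.14 + $147.21 = $1,396.35
Net pay = $4,142.48 − $1,396.35 = $2,746.13

$2,746.13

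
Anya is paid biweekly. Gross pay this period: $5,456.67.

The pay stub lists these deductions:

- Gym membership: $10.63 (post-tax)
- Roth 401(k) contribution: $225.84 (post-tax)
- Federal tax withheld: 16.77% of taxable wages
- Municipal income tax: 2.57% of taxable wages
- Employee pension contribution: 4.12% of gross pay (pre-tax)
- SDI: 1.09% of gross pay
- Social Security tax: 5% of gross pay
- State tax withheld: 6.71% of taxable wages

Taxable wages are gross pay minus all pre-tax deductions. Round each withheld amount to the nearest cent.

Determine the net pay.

$3,300.18

Employee pension contribution: $5,456.67 × 0.0412 = $224.81
Taxable wages = $5,456.67 − $224.81 = $5,231.86
State tax withheld: $5,231.86 × 0.0671 = $351.06
Federal tax withheld: $5,231.86 × 0.1677 = $877.38
Municipal income tax: $5,231.86 × 0.0257 = $134.46
SDI: $5,456.67 × 0.0109 = $59.48
Social Security tax: $5,456.67 × 0.05 = $272.83
Gym membership: $10.63
Roth 401(k) contribution: $225.84
Total deductions = $224.81 + $351.06 + $877.38 + $134.46 + $59.48 + $272.83 + $10.63 + $225.84 = $2,156.49
Net pay = $5,456.67 − $2,156.49 = $3,300.18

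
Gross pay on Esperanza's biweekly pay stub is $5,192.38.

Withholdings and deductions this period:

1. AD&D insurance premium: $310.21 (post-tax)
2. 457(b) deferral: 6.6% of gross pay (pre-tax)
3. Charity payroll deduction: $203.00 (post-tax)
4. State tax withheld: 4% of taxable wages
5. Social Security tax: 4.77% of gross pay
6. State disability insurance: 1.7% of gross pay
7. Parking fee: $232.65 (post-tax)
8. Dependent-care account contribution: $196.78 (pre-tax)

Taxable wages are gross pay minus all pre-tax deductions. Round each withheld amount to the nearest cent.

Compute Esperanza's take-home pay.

Dependent-care account contribution: $196.78
457(b) deferral: $5,192.38 × 0.066 = $342.70
Pre-tax total = $196.78 + $342.70 = $539.48
Taxable wages = $5,192.38 − $539.48 = $4,652.90
State tax withheld: $4,652.90 × 0.04 = $186.12
Social Security tax: $5,192.38 × 0.0477 = $247.68
State disability insurance: $5,192.38 × 0.017 = $88.27
Charity payroll deduction: $203.00
AD&D insurance premium: $310.21
Parking fee: $232.65
Total deductions = $196.78 + $342.70 + $186.12 + $247.68 + $88.27 + $203.00 + $310.21 + $232.65 = $1,807.41
Net pay = $5,192.38 − $1,807.41 = $3,384.97

$3,384.97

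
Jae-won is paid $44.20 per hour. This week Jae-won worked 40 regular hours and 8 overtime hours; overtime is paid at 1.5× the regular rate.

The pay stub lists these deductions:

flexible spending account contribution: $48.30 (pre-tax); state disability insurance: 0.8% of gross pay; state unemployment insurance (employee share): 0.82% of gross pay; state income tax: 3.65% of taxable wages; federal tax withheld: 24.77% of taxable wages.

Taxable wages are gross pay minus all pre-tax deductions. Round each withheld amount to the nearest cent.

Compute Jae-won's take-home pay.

Regular pay: 40 × $44.20 = $1,768.00
Overtime pay: 8 × $44.20 × 1.5 = $530.40
Gross pay = $1,768.00 + $530.40 = $2,298.40
Flexible spending account contribution: $48.30
Taxable wages = $2,298.40 − $48.30 = $2,250.10
State income tax: $2,250.10 × 0.0365 = $82.13
Federal tax withheld: $2,250.10 × 0.2477 = $557.35
State disability insurance: $2,298.40 × 0.008 = $18.39
State unemployment insurance (employee share): $2,298.40 × 0.0082 = $18.85
Total deductions = $48.30 + $82.13 + $557.35 + $18.39 + $18.85 = $725.02
Net pay = $2,298.40 − $725.02 = $1,573.38

$1,573.38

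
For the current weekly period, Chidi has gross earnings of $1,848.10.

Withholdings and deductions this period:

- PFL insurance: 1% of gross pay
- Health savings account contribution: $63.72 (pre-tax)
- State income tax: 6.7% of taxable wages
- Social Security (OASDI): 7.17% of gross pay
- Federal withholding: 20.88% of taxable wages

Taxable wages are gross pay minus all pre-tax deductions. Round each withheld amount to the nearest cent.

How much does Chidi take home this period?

$1,141.26

Health savings account contribution: $63.72
Taxable wages = $1,848.10 − $63.72 = $1,784.38
State income tax: $1,784.38 × 0.067 = $119.55
Federal withholding: $1,784.38 × 0.2088 = $372.58
PFL insurance: $1,848.10 × 0.01 = $18.48
Social Security (OASDI): $1,848.10 × 0.0717 = $132.51
Total deductions = $63.72 + $119.55 + $372.58 + $18.48 + $132.51 = $706.84
Net pay = $1,848.10 − $706.84 = $1,141.26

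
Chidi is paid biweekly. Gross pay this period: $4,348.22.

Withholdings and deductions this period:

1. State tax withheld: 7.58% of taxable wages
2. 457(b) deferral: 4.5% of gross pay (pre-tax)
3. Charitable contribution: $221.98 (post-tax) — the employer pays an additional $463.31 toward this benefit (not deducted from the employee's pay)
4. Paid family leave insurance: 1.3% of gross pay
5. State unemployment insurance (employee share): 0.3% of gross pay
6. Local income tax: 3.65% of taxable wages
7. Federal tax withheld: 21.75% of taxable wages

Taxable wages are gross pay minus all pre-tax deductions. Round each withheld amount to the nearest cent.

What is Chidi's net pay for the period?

$2,491.49

457(b) deferral: $4,348.22 × 0.045 = $195.67
Taxable wages = $4,348.22 − $195.67 = $4,152.55
Federal tax withheld: $4,152.55 × 0.2175 = $903.18
State tax withheld: $4,152.55 × 0.0758 = $314.76
Local income tax: $4,152.55 × 0.0365 = $151.57
State unemployment insurance (employee share): $4,348.22 × 0.003 = $13.04
Paid family leave insurance: $4,348.22 × 0.013 = $56.53
Charitable contribution: $221.98
(Employer's $463.31 toward charitable contribution is not withheld from the employee.)
Total deductions = $195.67 + $903.18 + $314.76 + $151.57 + $13.04 + $56.53 + $221.98 = $1,856.73
Net pay = $4,348.22 − $1,856.73 = $2,491.49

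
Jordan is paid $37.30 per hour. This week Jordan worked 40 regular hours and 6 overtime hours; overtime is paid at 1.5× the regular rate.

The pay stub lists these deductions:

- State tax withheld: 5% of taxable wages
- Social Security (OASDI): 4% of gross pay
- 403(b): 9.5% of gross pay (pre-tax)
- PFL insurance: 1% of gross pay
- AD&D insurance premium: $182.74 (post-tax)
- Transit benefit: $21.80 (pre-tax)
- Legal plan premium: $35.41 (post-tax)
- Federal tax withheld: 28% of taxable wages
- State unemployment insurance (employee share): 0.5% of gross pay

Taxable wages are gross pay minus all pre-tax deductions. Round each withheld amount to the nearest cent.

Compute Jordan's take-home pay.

$774.94

Regular pay: 40 × $37.30 = $1,492.00
Overtime pay: 6 × $37.30 × 1.5 = $335.70
Gross pay = $1,492.00 + $335.70 = $1,827.70
403(b): $1,827.70 × 0.095 = $173.63
Transit benefit: $21.80
Pre-tax total = $173.63 + $21.80 = $195.43
Taxable wages = $1,827.70 − $195.43 = $1,632.27
State tax withheld: $1,632.27 × 0.05 = $81.61
Federal tax withheld: $1,632.27 × 0.28 = $457.04
Social Security (OASDI): $1,827.70 × 0.04 = $73.11
PFL insurance: $1,827.70 × 0.01 = $18.28
State unemployment insurance (employee share): $1,827.70 × 0.005 = $9.14
Legal plan premium: $35.41
AD&D insurance premium: $182.74
Total deductions = $173.63 + $21.80 + $81.61 + $457.04 + $73.11 + $18.28 + $9.14 + $35.41 + $182.74 = $1,052.76
Net pay = $1,827.70 − $1,052.76 = $774.94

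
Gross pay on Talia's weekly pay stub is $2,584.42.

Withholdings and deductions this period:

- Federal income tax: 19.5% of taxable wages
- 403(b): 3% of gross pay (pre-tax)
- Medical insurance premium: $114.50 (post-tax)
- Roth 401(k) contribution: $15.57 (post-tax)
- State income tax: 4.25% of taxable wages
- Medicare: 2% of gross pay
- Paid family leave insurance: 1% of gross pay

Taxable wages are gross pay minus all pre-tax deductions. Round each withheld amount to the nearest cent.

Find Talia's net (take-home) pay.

$1,703.91

403(b): $2,584.42 × 0.03 = $77.53
Taxable wages = $2,584.42 − $77.53 = $2,506.89
State income tax: $2,506.89 × 0.0425 = $106.54
Federal income tax: $2,506.89 × 0.195 = $488.84
Medicare: $2,584.42 × 0.02 = $51.69
Paid family leave insurance: $2,584.42 × 0.01 = $25.84
Roth 401(k) contribution: $15.57
Medical insurance premium: $114.50
Total deductions = $77.53 + $106.54 + $488.84 + $51.69 + $25.84 + $15.57 + $114.50 = $880.51
Net pay = $2,584.42 − $880.51 = $1,703.91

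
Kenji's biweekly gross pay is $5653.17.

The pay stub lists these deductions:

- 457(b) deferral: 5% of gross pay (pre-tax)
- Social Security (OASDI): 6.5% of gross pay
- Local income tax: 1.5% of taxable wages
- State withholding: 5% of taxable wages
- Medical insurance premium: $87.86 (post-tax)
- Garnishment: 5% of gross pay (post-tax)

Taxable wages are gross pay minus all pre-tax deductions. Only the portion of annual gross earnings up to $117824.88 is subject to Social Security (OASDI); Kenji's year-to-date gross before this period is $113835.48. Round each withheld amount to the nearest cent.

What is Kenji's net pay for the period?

$4391.59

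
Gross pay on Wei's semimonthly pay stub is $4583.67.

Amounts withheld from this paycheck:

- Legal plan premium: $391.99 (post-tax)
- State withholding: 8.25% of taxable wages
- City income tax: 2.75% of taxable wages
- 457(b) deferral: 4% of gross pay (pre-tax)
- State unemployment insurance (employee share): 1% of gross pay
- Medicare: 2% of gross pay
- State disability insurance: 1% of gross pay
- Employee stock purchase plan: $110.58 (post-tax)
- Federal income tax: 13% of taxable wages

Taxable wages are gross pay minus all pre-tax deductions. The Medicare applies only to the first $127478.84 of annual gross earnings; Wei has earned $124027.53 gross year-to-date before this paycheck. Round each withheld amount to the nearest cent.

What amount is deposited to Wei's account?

$2680.96

457(b) deferral: $4583.67 × 0.04 = $183.35
Taxable wages = $4583.67 − $183.35 = $4400.32
Federal income tax: $4400.32 × 0.13 = $572.04
City income tax: $4400.32 × 0.0275 = $121.01
State withholding: $4400.32 × 0.0825 = $363.03
State disability insurance: $4583.67 × 0.01 = $45.84
Medicare: only $127478.84 − $124027.53 = $3451.31 of this check is subject → $3451.31 × 0.02 = $69.03
State unemployment insurance (employee share): $4583.67 × 0.01 = $45.84
Employee stock purchase plan: $110.58
Legal plan premium: $391.99
Total deductions = $183.35 + $572.04 + $121.01 + $363.03 + $45.84 + $69.03 + $45.84 + $110.58 + $391.99 = $1902.71
Net pay = $4583.67 − $1902.71 = $2680.96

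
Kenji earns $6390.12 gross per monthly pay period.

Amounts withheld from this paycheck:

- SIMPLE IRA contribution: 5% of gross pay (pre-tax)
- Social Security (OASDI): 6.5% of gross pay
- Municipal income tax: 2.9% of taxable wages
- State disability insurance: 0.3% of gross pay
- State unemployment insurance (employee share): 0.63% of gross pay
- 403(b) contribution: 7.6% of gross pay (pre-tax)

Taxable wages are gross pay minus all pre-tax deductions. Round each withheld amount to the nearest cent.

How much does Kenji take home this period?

$4948.21

403(b) contribution: $6390.12 × 0.076 = $485.65
SIMPLE IRA contribution: $6390.12 × 0.05 = $319.51
Pre-tax total = $485.65 + $319.51 = $805.16
Taxable wages = $6390.12 − $805.16 = $5584.96
Municipal income tax: $5584.96 × 0.029 = $161.96
State disability insurance: $6390.12 × 0.003 = $19.17
State unemployment insurance (employee share): $6390.12 × 0.0063 = $40.26
Social Security (OASDI): $6390.12 × 0.065 = $415.36
Total deductions = $485.65 + $319.51 + $161.96 + $19.17 + $40.26 + $415.36 = $1441.91
Net pay = $6390.12 − $1441.91 = $4948.21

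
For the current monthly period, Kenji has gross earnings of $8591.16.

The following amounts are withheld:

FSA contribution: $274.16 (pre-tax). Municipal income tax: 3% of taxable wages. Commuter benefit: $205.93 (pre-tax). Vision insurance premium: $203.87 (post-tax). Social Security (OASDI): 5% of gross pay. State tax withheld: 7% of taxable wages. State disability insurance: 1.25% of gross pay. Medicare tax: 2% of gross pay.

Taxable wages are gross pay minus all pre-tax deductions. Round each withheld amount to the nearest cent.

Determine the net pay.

$6387.33

FSA contribution: $274.16
Commuter benefit: $205.93
Pre-tax total = $274.16 + $205.93 = $480.09
Taxable wages = $8591.16 − $480.09 = $8111.07
Municipal income tax: $8111.07 × 0.03 = $243.33
State tax withheld: $8111.07 × 0.07 = $567.77
Social Security (OASDI): $8591.16 × 0.05 = $429.56
Medicare tax: $8591.16 × 0.02 = $171.82
State disability insurance: $8591.16 × 0.0125 = $107.39
Vision insurance premium: $203.87
Total deductions = $274.16 + $205.93 + $243.33 + $567.77 + $429.56 + $171.82 + $107.39 + $203.87 = $2203.83
Net pay = $8591.16 − $2203.83 = $6387.33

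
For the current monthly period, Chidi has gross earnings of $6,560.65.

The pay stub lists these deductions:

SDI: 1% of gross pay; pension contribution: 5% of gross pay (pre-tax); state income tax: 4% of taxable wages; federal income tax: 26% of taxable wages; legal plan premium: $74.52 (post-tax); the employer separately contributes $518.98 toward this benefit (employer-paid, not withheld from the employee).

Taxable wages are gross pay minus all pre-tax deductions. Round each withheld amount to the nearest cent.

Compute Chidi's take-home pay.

$4,222.71

Pension contribution: $6,560.65 × 0.05 = $328.03
Taxable wages = $6,560.65 − $328.03 = $6,232.62
Federal income tax: $6,232.62 × 0.26 = $1,620.48
State income tax: $6,232.62 × 0.04 = $249.30
SDI: $6,560.65 × 0.01 = $65.61
Legal plan premium: $74.52
(Employer's $518.98 toward legal plan premium is not withheld from the employee.)
Total deductions = $328.03 + $1,620.48 + $249.30 + $65.61 + $74.52 = $2,337.94
Net pay = $6,560.65 − $2,337.94 = $4,222.71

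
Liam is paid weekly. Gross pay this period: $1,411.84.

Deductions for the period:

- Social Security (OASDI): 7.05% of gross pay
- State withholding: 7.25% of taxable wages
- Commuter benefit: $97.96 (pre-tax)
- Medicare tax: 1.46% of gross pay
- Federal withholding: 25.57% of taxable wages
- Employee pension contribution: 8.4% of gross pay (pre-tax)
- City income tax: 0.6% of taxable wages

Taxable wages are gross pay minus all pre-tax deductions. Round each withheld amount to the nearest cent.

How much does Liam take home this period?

$675.68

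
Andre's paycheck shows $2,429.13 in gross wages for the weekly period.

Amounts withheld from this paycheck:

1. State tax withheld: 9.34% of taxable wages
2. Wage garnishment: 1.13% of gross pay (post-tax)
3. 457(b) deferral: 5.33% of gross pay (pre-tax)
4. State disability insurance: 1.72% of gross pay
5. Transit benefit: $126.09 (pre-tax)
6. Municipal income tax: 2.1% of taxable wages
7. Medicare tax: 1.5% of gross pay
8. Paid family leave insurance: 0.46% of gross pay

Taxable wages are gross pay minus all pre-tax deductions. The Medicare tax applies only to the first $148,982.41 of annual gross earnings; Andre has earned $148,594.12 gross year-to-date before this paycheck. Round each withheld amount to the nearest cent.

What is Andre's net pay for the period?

Transit benefit: $126.09
457(b) deferral: $2,429.13 × 0.0533 = $129.47
Pre-tax total = $126.09 + $129.47 = $255.56
Taxable wages = $2,429.13 − $255.56 = $2,173.57
State tax withheld: $2,173.57 × 0.0934 = $203.01
Municipal income tax: $2,173.57 × 0.021 = $45.64
Medicare tax: only $148,982.41 − $148,594.12 = $388.29 of this check is subject → $388.29 × 0.015 = $5.82
State disability insurance: $2,429.13 × 0.0172 = $41.78
Paid family leave insurance: $2,429.13 × 0.0046 = $11.17
Wage garnishment: $2,429.13 × 0.0113 = $27.45
Total deductions = $126.09 + $129.47 + $203.01 + $45.64 + $5.82 + $41.78 + $11.17 + $27.45 = $590.43
Net pay = $2,429.13 − $590.43 = $1,838.70

$1,838.70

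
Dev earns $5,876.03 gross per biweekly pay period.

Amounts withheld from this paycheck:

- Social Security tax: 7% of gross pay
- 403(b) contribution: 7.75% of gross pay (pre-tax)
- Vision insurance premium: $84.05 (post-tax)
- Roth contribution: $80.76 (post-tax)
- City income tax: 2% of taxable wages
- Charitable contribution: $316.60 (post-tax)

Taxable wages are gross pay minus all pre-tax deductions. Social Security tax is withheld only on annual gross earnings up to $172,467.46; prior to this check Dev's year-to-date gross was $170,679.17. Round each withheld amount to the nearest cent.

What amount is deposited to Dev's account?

$4,705.64

403(b) contribution: $5,876.03 × 0.0775 = $455.39
Taxable wages = $5,876.03 − $455.39 = $5,420.64
City income tax: $5,420.64 × 0.02 = $108.41
Social Security tax: only $172,467.46 − $170,679.17 = $1,788.29 of this check is subject → $1,788.29 × 0.07 = $125.18
Vision insurance premium: $84.05
Roth contribution: $80.76
Charitable contribution: $316.60
Total deductions = $455.39 + $108.41 + $125.18 + $84.05 + $80.76 + $316.60 = $1,170.39
Net pay = $5,876.03 − $1,170.39 = $4,705.64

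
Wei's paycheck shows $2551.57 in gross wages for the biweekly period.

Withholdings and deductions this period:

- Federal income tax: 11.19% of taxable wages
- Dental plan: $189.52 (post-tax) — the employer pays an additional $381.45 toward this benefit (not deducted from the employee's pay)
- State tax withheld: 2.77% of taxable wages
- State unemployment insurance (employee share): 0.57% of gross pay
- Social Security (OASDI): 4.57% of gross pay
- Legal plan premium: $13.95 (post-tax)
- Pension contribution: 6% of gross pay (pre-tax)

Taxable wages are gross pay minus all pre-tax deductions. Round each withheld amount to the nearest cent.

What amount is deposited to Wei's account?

$1729.03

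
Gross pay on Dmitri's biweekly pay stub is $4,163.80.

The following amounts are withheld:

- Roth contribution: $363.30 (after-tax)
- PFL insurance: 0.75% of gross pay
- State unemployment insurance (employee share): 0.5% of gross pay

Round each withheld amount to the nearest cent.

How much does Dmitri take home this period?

$3,748.45

PFL insurance: $4,163.80 × 0.0075 = $31.23
State unemployment insurance (employee share): $4,163.80 × 0.005 = $20.82
Roth contribution: $363.30
Total deductions = $31.23 + $20.82 + $363.30 = $415.35
Net pay = $4,163.80 − $415.35 = $3,748.45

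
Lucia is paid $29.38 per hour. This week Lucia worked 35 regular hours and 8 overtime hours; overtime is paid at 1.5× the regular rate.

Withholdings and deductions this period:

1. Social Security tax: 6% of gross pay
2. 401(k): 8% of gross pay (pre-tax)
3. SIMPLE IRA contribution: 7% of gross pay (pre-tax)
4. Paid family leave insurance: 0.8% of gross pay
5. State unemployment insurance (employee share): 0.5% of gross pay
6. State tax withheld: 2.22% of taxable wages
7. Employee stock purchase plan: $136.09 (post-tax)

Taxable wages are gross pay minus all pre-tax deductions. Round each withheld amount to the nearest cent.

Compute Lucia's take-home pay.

Regular pay: 35 × $29.38 = $1028.30
Overtime pay: 8 × $29.38 × 1.5 = $352.56
Gross pay = $1028.30 + $352.56 = $1380.86
401(k): $1380.86 × 0.08 = $110.47
SIMPLE IRA contribution: $1380.86 × 0.07 = $96.66
Pre-tax total = $110.47 + $96.66 = $207.13
Taxable wages = $1380.86 − $207.13 = $1173.73
State tax withheld: $1173.73 × 0.0222 = $26.06
State unemployment insurance (employee share): $1380.86 × 0.005 = $6.90
Paid family leave insurance: $1380.86 × 0.008 = $11.05
Social Security tax: $1380.86 × 0.06 = $82.85
Employee stock purchase plan: $136.09
Total deductions = $110.47 + $96.66 + $26.06 + $6.90 + $11.05 + $82.85 + $136.09 = $470.08
Net pay = $1380.86 − $470.08 = $910.78

$910.78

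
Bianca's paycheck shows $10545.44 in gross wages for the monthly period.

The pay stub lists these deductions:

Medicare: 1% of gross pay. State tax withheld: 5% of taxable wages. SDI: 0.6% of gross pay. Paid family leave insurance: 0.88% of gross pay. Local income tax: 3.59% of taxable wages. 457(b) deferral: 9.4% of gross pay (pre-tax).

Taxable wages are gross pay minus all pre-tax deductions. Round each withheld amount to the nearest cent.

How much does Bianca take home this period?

$8471.95

457(b) deferral: $10545.44 × 0.094 = $991.27
Taxable wages = $10545.44 − $991.27 = $9554.17
Local income tax: $9554.17 × 0.0359 = $342.99
State tax withheld: $9554.17 × 0.05 = $477.71
Paid family leave insurance: $10545.44 × 0.0088 = $92.80
SDI: $10545.44 × 0.006 = $63.27
Medicare: $10545.44 × 0.01 = $105.45
Total deductions = $991.27 + $342.99 + $477.71 + $92.80 + $63.27 + $105.45 = $2073.49
Net pay = $10545.44 − $2073.49 = $8471.95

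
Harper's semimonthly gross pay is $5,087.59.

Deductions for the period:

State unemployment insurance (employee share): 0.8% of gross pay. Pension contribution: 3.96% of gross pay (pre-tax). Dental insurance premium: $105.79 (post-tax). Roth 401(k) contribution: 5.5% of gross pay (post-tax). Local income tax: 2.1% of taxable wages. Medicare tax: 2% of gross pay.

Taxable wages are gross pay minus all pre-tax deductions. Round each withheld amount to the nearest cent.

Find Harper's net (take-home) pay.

Pension contribution: $5,087.59 × 0.0396 = $201.47
Taxable wages = $5,087.59 − $201.47 = $4,886.12
Local income tax: $4,886.12 × 0.021 = $102.61
State unemployment insurance (employee share): $5,087.59 × 0.008 = $40.70
Medicare tax: $5,087.59 × 0.02 = $101.75
Roth 401(k) contribution: $5,087.59 × 0.055 = $279.82
Dental insurance premium: $105.79
Total deductions = $201.47 + $102.61 + $40.70 + $101.75 + $279.82 + $105.79 = $832.14
Net pay = $5,087.59 − $832.14 = $4,255.45

$4,255.45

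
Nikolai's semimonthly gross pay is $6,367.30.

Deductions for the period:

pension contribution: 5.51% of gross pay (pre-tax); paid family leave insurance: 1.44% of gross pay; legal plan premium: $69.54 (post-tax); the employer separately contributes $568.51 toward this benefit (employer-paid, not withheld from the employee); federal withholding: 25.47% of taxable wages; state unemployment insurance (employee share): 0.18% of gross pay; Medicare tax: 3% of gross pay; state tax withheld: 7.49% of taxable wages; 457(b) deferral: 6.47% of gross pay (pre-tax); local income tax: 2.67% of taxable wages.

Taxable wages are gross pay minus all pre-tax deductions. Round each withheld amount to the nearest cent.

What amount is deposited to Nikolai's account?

457(b) deferral: $6,367.30 × 0.0647 = $411.96
Pension contribution: $6,367.30 × 0.0551 = $350.84
Pre-tax total = $411.96 + $350.84 = $762.80
Taxable wages = $6,367.30 − $762.80 = $5,604.50
Federal withholding: $5,604.50 × 0.2547 = $1,427.47
Local income tax: $5,604.50 × 0.0267 = $149.64
State tax withheld: $5,604.50 × 0.0749 = $419.78
Paid family leave insurance: $6,367.30 × 0.0144 = $91.69
State unemployment insurance (employee share): $6,367.30 × 0.0018 = $11.46
Medicare tax: $6,367.30 × 0.03 = $191.02
Legal plan premium: $69.54
(Employer's $568.51 toward legal plan premium is not withheld from the employee.)
Total deductions = $411.96 + $350.84 + $1,427.47 + $149.64 + $419.78 + $91.69 + $11.46 + $191.02 + $69.54 = $3,123.40
Net pay = $6,367.30 − $3,123.40 = $3,243.90

$3,243.90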